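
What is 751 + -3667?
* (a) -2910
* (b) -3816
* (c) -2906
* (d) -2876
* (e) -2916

751 + -3667 = -2916
e) -2916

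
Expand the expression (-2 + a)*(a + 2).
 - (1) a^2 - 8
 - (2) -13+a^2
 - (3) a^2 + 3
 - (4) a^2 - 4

Expanding (-2 + a)*(a + 2):
= a^2 - 4
4) a^2 - 4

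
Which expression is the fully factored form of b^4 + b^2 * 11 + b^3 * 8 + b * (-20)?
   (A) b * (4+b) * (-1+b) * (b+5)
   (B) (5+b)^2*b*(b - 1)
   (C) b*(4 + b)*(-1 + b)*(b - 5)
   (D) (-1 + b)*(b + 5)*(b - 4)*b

We need to factor b^4 + b^2 * 11 + b^3 * 8 + b * (-20).
The factored form is b * (4+b) * (-1+b) * (b+5).
A) b * (4+b) * (-1+b) * (b+5)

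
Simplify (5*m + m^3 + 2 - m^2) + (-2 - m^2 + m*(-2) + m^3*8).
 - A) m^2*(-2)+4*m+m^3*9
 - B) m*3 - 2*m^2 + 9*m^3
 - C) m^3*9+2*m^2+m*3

Adding the polynomials and combining like terms:
(5*m + m^3 + 2 - m^2) + (-2 - m^2 + m*(-2) + m^3*8)
= m*3 - 2*m^2 + 9*m^3
B) m*3 - 2*m^2 + 9*m^3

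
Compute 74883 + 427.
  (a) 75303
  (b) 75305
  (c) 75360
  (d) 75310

74883 + 427 = 75310
d) 75310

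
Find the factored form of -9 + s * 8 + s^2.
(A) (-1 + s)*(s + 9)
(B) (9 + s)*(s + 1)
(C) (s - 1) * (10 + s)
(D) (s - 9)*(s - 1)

We need to factor -9 + s * 8 + s^2.
The factored form is (-1 + s)*(s + 9).
A) (-1 + s)*(s + 9)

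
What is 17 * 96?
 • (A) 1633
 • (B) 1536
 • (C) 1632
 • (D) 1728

17 * 96 = 1632
C) 1632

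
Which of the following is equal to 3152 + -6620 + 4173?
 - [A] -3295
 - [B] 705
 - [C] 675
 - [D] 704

First: 3152 + -6620 = -3468
Then: -3468 + 4173 = 705
B) 705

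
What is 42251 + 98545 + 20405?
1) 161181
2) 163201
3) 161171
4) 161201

First: 42251 + 98545 = 140796
Then: 140796 + 20405 = 161201
4) 161201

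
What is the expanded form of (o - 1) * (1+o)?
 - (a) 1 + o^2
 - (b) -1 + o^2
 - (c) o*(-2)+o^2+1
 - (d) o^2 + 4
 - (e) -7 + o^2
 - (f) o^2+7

Expanding (o - 1) * (1+o):
= -1 + o^2
b) -1 + o^2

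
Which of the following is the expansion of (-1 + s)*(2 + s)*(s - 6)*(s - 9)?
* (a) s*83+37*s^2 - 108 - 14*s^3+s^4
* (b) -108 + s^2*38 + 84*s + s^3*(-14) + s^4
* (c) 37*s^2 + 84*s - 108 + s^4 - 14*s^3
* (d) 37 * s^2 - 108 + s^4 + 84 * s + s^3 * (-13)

Expanding (-1 + s)*(2 + s)*(s - 6)*(s - 9):
= 37*s^2 + 84*s - 108 + s^4 - 14*s^3
c) 37*s^2 + 84*s - 108 + s^4 - 14*s^3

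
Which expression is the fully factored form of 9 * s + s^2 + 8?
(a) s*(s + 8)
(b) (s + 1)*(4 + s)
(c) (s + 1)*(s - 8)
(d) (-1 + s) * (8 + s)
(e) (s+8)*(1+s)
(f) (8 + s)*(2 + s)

We need to factor 9 * s + s^2 + 8.
The factored form is (s+8)*(1+s).
e) (s+8)*(1+s)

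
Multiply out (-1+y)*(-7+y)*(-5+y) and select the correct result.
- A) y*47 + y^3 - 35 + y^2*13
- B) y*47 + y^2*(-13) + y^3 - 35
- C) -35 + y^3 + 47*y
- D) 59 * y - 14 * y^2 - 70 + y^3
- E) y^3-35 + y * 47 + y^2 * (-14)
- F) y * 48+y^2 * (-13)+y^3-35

Expanding (-1+y)*(-7+y)*(-5+y):
= y*47 + y^2*(-13) + y^3 - 35
B) y*47 + y^2*(-13) + y^3 - 35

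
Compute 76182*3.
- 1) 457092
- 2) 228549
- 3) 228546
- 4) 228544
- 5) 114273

76182 * 3 = 228546
3) 228546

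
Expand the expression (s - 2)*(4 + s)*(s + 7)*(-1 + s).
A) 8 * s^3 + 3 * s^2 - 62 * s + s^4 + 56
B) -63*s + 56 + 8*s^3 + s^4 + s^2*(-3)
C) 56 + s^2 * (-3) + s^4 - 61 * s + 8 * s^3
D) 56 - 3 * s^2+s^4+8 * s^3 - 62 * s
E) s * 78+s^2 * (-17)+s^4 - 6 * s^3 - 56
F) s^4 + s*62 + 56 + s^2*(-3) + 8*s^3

Expanding (s - 2)*(4 + s)*(s + 7)*(-1 + s):
= 56 - 3 * s^2+s^4+8 * s^3 - 62 * s
D) 56 - 3 * s^2+s^4+8 * s^3 - 62 * s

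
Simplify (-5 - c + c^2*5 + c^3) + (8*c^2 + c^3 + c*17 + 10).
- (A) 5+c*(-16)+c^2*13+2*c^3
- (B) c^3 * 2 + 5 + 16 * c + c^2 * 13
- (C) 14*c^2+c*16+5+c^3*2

Adding the polynomials and combining like terms:
(-5 - c + c^2*5 + c^3) + (8*c^2 + c^3 + c*17 + 10)
= c^3 * 2 + 5 + 16 * c + c^2 * 13
B) c^3 * 2 + 5 + 16 * c + c^2 * 13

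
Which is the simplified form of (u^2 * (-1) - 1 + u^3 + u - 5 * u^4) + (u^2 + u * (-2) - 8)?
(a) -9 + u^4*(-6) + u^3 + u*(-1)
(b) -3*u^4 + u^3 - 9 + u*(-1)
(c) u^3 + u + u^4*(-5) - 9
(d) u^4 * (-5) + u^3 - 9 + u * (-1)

Adding the polynomials and combining like terms:
(u^2*(-1) - 1 + u^3 + u - 5*u^4) + (u^2 + u*(-2) - 8)
= u^4 * (-5) + u^3 - 9 + u * (-1)
d) u^4 * (-5) + u^3 - 9 + u * (-1)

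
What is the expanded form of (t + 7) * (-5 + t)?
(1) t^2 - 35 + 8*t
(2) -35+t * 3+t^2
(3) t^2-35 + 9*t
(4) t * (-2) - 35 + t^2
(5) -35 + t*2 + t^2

Expanding (t + 7) * (-5 + t):
= -35 + t*2 + t^2
5) -35 + t*2 + t^2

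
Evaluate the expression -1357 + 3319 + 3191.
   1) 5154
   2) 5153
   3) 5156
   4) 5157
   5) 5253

First: -1357 + 3319 = 1962
Then: 1962 + 3191 = 5153
2) 5153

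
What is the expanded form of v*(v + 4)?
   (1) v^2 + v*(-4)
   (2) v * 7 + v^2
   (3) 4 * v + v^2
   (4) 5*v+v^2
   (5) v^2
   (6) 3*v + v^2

Expanding v*(v + 4):
= 4 * v + v^2
3) 4 * v + v^2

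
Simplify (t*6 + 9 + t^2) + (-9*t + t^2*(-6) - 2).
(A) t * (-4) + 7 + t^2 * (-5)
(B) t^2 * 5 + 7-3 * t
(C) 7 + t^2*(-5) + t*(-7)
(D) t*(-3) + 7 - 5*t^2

Adding the polynomials and combining like terms:
(t*6 + 9 + t^2) + (-9*t + t^2*(-6) - 2)
= t*(-3) + 7 - 5*t^2
D) t*(-3) + 7 - 5*t^2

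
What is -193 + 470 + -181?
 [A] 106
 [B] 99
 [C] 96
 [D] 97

First: -193 + 470 = 277
Then: 277 + -181 = 96
C) 96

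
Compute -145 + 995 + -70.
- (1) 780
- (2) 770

First: -145 + 995 = 850
Then: 850 + -70 = 780
1) 780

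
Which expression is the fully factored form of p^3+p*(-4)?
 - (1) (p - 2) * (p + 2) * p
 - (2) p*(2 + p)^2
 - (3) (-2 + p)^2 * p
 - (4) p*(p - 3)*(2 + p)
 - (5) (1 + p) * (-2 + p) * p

We need to factor p^3+p*(-4).
The factored form is (p - 2) * (p + 2) * p.
1) (p - 2) * (p + 2) * p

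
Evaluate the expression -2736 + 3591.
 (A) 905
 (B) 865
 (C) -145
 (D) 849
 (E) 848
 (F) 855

-2736 + 3591 = 855
F) 855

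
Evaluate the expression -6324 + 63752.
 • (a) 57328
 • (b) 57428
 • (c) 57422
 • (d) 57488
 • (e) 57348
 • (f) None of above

-6324 + 63752 = 57428
b) 57428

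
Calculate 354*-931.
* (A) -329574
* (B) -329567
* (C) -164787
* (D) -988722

354 * -931 = -329574
A) -329574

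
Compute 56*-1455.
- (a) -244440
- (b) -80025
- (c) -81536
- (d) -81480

56 * -1455 = -81480
d) -81480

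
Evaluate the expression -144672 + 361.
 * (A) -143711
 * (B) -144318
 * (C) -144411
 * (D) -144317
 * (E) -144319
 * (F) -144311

-144672 + 361 = -144311
F) -144311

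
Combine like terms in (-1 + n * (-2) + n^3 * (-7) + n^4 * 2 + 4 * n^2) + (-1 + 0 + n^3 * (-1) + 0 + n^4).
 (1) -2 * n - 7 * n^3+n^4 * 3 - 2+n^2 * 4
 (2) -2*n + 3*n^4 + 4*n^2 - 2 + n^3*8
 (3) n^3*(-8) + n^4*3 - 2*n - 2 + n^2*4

Adding the polynomials and combining like terms:
(-1 + n*(-2) + n^3*(-7) + n^4*2 + 4*n^2) + (-1 + 0 + n^3*(-1) + 0 + n^4)
= n^3*(-8) + n^4*3 - 2*n - 2 + n^2*4
3) n^3*(-8) + n^4*3 - 2*n - 2 + n^2*4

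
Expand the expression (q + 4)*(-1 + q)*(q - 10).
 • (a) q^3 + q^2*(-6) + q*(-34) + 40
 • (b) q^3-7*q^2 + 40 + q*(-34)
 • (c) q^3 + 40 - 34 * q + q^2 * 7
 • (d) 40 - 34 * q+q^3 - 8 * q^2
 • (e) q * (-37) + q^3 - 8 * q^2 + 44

Expanding (q + 4)*(-1 + q)*(q - 10):
= q^3-7*q^2 + 40 + q*(-34)
b) q^3-7*q^2 + 40 + q*(-34)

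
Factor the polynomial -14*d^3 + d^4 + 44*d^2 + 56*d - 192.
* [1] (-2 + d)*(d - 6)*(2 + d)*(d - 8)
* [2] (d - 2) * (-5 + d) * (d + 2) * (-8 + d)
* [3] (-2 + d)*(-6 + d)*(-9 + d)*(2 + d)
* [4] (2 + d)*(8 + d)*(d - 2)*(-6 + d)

We need to factor -14*d^3 + d^4 + 44*d^2 + 56*d - 192.
The factored form is (-2 + d)*(d - 6)*(2 + d)*(d - 8).
1) (-2 + d)*(d - 6)*(2 + d)*(d - 8)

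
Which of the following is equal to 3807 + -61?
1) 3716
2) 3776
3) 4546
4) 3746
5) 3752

3807 + -61 = 3746
4) 3746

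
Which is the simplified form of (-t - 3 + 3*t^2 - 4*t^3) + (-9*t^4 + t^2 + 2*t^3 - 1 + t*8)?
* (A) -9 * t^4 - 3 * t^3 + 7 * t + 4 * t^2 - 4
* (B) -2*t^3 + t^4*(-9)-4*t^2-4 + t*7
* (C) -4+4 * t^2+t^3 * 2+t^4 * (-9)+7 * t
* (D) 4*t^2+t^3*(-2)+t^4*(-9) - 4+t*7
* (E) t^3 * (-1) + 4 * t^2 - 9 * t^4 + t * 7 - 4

Adding the polynomials and combining like terms:
(-t - 3 + 3*t^2 - 4*t^3) + (-9*t^4 + t^2 + 2*t^3 - 1 + t*8)
= 4*t^2+t^3*(-2)+t^4*(-9) - 4+t*7
D) 4*t^2+t^3*(-2)+t^4*(-9) - 4+t*7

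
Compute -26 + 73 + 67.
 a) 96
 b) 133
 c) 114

First: -26 + 73 = 47
Then: 47 + 67 = 114
c) 114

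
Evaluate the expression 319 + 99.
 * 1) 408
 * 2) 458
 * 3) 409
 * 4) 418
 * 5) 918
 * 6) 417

319 + 99 = 418
4) 418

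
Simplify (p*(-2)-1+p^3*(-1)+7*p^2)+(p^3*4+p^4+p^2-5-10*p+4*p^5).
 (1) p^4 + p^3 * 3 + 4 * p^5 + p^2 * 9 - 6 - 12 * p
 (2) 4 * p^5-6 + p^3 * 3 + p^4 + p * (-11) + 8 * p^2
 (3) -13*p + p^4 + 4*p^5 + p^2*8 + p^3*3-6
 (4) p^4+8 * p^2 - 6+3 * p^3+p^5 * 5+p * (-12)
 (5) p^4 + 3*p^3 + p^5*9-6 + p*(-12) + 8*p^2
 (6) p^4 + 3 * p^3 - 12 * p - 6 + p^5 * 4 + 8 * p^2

Adding the polynomials and combining like terms:
(p*(-2) - 1 + p^3*(-1) + 7*p^2) + (p^3*4 + p^4 + p^2 - 5 - 10*p + 4*p^5)
= p^4 + 3 * p^3 - 12 * p - 6 + p^5 * 4 + 8 * p^2
6) p^4 + 3 * p^3 - 12 * p - 6 + p^5 * 4 + 8 * p^2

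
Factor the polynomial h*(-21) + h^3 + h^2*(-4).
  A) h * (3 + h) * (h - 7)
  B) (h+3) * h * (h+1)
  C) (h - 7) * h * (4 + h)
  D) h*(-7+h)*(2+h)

We need to factor h*(-21) + h^3 + h^2*(-4).
The factored form is h * (3 + h) * (h - 7).
A) h * (3 + h) * (h - 7)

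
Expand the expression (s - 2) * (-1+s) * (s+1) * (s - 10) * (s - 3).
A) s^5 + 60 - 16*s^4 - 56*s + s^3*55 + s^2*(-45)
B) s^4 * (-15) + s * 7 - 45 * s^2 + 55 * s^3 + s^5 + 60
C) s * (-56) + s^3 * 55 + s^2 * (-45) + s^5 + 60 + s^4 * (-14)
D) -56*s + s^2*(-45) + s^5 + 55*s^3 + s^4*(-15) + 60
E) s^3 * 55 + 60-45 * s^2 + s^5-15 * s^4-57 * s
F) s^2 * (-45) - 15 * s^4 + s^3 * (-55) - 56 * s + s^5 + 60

Expanding (s - 2) * (-1+s) * (s+1) * (s - 10) * (s - 3):
= -56*s + s^2*(-45) + s^5 + 55*s^3 + s^4*(-15) + 60
D) -56*s + s^2*(-45) + s^5 + 55*s^3 + s^4*(-15) + 60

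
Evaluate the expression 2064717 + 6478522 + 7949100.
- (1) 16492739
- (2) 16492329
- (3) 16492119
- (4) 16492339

First: 2064717 + 6478522 = 8543239
Then: 8543239 + 7949100 = 16492339
4) 16492339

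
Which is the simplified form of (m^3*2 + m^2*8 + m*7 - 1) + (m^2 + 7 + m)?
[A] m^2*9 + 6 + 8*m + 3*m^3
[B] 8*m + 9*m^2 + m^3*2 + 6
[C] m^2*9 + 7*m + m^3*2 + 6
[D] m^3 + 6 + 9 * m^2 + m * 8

Adding the polynomials and combining like terms:
(m^3*2 + m^2*8 + m*7 - 1) + (m^2 + 7 + m)
= 8*m + 9*m^2 + m^3*2 + 6
B) 8*m + 9*m^2 + m^3*2 + 6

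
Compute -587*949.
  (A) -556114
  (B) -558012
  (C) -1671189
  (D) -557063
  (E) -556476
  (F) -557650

-587 * 949 = -557063
D) -557063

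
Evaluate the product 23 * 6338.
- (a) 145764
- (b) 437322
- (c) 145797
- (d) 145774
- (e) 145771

23 * 6338 = 145774
d) 145774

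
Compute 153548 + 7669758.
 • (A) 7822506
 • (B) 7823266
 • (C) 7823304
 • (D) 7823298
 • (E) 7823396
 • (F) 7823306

153548 + 7669758 = 7823306
F) 7823306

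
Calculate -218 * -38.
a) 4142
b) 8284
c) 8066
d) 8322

-218 * -38 = 8284
b) 8284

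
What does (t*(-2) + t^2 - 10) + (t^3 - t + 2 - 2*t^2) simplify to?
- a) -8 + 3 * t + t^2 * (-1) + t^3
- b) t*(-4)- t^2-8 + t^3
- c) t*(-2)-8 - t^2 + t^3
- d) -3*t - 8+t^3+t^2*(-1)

Adding the polynomials and combining like terms:
(t*(-2) + t^2 - 10) + (t^3 - t + 2 - 2*t^2)
= -3*t - 8+t^3+t^2*(-1)
d) -3*t - 8+t^3+t^2*(-1)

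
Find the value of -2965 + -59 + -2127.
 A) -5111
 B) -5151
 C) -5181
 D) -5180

First: -2965 + -59 = -3024
Then: -3024 + -2127 = -5151
B) -5151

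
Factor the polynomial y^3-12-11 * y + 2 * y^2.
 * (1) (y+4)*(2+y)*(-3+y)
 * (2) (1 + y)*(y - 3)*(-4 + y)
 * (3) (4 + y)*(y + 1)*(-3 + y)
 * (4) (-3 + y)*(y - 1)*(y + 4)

We need to factor y^3-12-11 * y + 2 * y^2.
The factored form is (4 + y)*(y + 1)*(-3 + y).
3) (4 + y)*(y + 1)*(-3 + y)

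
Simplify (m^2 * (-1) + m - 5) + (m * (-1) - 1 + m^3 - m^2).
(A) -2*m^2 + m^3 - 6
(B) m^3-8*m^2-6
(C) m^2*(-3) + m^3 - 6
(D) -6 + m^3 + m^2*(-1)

Adding the polynomials and combining like terms:
(m^2*(-1) + m - 5) + (m*(-1) - 1 + m^3 - m^2)
= -2*m^2 + m^3 - 6
A) -2*m^2 + m^3 - 6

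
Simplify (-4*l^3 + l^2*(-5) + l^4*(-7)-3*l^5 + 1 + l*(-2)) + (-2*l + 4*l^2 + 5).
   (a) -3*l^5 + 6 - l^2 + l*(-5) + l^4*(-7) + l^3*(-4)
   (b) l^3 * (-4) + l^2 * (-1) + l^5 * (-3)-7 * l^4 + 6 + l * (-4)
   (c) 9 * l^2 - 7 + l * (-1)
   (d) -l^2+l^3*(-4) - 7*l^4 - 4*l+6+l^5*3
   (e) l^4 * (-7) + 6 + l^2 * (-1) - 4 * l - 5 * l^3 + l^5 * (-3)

Adding the polynomials and combining like terms:
(-4*l^3 + l^2*(-5) + l^4*(-7) - 3*l^5 + 1 + l*(-2)) + (-2*l + 4*l^2 + 5)
= l^3 * (-4) + l^2 * (-1) + l^5 * (-3)-7 * l^4 + 6 + l * (-4)
b) l^3 * (-4) + l^2 * (-1) + l^5 * (-3)-7 * l^4 + 6 + l * (-4)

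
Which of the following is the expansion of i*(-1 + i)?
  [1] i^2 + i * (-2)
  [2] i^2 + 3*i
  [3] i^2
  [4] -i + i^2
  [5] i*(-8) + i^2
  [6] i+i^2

Expanding i*(-1 + i):
= -i + i^2
4) -i + i^2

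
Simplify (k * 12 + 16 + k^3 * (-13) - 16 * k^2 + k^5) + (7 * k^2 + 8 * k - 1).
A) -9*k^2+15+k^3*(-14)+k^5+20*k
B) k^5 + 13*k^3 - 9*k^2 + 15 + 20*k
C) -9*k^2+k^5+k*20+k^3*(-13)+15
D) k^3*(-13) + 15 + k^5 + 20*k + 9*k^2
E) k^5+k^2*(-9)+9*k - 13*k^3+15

Adding the polynomials and combining like terms:
(k*12 + 16 + k^3*(-13) - 16*k^2 + k^5) + (7*k^2 + 8*k - 1)
= -9*k^2+k^5+k*20+k^3*(-13)+15
C) -9*k^2+k^5+k*20+k^3*(-13)+15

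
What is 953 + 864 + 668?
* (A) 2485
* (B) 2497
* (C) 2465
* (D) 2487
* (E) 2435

First: 953 + 864 = 1817
Then: 1817 + 668 = 2485
A) 2485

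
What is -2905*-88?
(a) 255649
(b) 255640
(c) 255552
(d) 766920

-2905 * -88 = 255640
b) 255640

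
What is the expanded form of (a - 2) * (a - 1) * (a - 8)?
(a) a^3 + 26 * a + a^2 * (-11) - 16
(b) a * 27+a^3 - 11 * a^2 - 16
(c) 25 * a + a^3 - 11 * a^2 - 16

Expanding (a - 2) * (a - 1) * (a - 8):
= a^3 + 26 * a + a^2 * (-11) - 16
a) a^3 + 26 * a + a^2 * (-11) - 16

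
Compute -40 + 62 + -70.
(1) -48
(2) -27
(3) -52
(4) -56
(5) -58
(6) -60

First: -40 + 62 = 22
Then: 22 + -70 = -48
1) -48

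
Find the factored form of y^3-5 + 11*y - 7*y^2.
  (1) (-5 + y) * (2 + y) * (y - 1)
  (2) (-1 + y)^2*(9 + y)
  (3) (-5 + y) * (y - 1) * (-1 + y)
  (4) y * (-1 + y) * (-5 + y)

We need to factor y^3-5 + 11*y - 7*y^2.
The factored form is (-5 + y) * (y - 1) * (-1 + y).
3) (-5 + y) * (y - 1) * (-1 + y)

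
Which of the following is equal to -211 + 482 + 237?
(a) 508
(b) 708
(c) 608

First: -211 + 482 = 271
Then: 271 + 237 = 508
a) 508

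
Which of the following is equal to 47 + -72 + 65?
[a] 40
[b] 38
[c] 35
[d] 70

First: 47 + -72 = -25
Then: -25 + 65 = 40
a) 40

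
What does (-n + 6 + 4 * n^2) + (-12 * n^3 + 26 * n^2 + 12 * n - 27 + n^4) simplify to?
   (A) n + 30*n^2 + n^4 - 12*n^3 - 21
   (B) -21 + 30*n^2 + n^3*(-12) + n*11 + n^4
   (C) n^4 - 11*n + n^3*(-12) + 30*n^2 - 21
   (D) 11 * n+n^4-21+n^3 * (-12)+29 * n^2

Adding the polynomials and combining like terms:
(-n + 6 + 4*n^2) + (-12*n^3 + 26*n^2 + 12*n - 27 + n^4)
= -21 + 30*n^2 + n^3*(-12) + n*11 + n^4
B) -21 + 30*n^2 + n^3*(-12) + n*11 + n^4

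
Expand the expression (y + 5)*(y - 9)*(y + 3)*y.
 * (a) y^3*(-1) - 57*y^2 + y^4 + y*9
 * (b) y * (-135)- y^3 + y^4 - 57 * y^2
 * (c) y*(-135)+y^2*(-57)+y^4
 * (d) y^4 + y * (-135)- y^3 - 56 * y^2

Expanding (y + 5)*(y - 9)*(y + 3)*y:
= y * (-135)- y^3 + y^4 - 57 * y^2
b) y * (-135)- y^3 + y^4 - 57 * y^2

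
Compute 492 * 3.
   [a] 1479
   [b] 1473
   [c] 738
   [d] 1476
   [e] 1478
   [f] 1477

492 * 3 = 1476
d) 1476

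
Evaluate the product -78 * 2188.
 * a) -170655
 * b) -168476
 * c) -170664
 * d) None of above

-78 * 2188 = -170664
c) -170664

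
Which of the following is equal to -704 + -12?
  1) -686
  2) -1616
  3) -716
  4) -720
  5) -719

-704 + -12 = -716
3) -716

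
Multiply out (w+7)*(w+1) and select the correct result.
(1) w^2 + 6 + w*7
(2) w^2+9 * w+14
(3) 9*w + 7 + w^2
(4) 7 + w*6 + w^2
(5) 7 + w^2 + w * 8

Expanding (w+7)*(w+1):
= 7 + w^2 + w * 8
5) 7 + w^2 + w * 8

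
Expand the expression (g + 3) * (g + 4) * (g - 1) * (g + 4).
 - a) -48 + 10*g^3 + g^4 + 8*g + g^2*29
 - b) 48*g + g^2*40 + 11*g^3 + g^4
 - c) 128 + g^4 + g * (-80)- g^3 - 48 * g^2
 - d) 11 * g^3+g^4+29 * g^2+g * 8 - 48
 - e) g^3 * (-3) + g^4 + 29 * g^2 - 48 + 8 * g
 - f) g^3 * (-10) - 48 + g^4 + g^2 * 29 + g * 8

Expanding (g + 3) * (g + 4) * (g - 1) * (g + 4):
= -48 + 10*g^3 + g^4 + 8*g + g^2*29
a) -48 + 10*g^3 + g^4 + 8*g + g^2*29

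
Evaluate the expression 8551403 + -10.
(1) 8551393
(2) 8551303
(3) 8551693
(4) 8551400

8551403 + -10 = 8551393
1) 8551393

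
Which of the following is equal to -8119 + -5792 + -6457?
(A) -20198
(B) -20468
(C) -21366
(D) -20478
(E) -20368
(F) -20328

First: -8119 + -5792 = -13911
Then: -13911 + -6457 = -20368
E) -20368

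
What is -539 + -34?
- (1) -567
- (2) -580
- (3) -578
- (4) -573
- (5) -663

-539 + -34 = -573
4) -573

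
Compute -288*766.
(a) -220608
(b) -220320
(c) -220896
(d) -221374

-288 * 766 = -220608
a) -220608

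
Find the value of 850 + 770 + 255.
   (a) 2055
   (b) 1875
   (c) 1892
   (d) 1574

First: 850 + 770 = 1620
Then: 1620 + 255 = 1875
b) 1875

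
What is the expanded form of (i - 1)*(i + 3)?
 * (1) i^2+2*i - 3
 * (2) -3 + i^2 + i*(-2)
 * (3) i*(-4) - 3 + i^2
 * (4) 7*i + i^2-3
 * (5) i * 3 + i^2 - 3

Expanding (i - 1)*(i + 3):
= i^2+2*i - 3
1) i^2+2*i - 3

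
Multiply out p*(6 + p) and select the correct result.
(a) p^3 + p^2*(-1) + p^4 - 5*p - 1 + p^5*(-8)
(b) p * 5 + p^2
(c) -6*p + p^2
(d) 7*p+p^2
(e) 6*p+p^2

Expanding p*(6 + p):
= 6*p+p^2
e) 6*p+p^2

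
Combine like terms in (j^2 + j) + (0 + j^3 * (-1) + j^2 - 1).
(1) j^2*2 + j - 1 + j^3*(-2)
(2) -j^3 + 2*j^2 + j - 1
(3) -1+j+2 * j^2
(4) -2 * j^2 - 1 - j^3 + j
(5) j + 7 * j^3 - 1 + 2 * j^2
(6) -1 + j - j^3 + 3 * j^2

Adding the polynomials and combining like terms:
(j^2 + j) + (0 + j^3*(-1) + j^2 - 1)
= -j^3 + 2*j^2 + j - 1
2) -j^3 + 2*j^2 + j - 1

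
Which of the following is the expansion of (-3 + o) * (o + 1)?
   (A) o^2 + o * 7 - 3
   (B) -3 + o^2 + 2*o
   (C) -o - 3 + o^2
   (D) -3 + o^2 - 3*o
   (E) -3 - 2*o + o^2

Expanding (-3 + o) * (o + 1):
= -3 - 2*o + o^2
E) -3 - 2*o + o^2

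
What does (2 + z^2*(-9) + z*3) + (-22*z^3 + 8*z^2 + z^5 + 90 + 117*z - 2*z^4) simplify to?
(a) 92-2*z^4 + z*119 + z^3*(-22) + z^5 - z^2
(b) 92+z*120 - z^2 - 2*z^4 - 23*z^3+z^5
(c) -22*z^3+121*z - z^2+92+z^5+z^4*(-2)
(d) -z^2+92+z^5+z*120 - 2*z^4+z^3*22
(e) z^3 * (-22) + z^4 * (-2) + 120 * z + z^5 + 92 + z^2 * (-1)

Adding the polynomials and combining like terms:
(2 + z^2*(-9) + z*3) + (-22*z^3 + 8*z^2 + z^5 + 90 + 117*z - 2*z^4)
= z^3 * (-22) + z^4 * (-2) + 120 * z + z^5 + 92 + z^2 * (-1)
e) z^3 * (-22) + z^4 * (-2) + 120 * z + z^5 + 92 + z^2 * (-1)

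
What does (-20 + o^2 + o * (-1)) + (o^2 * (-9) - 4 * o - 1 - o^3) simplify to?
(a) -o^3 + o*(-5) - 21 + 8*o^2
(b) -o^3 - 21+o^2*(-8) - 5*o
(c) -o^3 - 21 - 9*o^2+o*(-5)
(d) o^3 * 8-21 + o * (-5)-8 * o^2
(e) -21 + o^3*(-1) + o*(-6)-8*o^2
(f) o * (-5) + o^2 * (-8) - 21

Adding the polynomials and combining like terms:
(-20 + o^2 + o*(-1)) + (o^2*(-9) - 4*o - 1 - o^3)
= -o^3 - 21+o^2*(-8) - 5*o
b) -o^3 - 21+o^2*(-8) - 5*o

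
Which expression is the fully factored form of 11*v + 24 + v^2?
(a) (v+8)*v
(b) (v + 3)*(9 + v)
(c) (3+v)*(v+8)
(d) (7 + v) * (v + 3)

We need to factor 11*v + 24 + v^2.
The factored form is (3+v)*(v+8).
c) (3+v)*(v+8)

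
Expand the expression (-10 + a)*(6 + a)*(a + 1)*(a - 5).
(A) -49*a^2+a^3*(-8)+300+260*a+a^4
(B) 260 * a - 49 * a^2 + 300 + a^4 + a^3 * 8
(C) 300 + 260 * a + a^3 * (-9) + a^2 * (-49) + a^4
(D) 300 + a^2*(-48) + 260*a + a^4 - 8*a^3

Expanding (-10 + a)*(6 + a)*(a + 1)*(a - 5):
= -49*a^2+a^3*(-8)+300+260*a+a^4
A) -49*a^2+a^3*(-8)+300+260*a+a^4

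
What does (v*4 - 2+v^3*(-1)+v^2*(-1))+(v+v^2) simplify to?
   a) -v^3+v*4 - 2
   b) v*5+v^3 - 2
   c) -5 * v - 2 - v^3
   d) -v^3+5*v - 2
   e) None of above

Adding the polynomials and combining like terms:
(v*4 - 2 + v^3*(-1) + v^2*(-1)) + (v + v^2)
= -v^3+5*v - 2
d) -v^3+5*v - 2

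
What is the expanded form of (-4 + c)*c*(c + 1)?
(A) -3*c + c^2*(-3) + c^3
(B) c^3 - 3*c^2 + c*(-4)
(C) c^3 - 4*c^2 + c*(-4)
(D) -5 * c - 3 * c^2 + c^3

Expanding (-4 + c)*c*(c + 1):
= c^3 - 3*c^2 + c*(-4)
B) c^3 - 3*c^2 + c*(-4)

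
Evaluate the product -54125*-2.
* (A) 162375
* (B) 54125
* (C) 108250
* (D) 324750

-54125 * -2 = 108250
C) 108250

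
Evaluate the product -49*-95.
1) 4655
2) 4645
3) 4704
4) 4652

-49 * -95 = 4655
1) 4655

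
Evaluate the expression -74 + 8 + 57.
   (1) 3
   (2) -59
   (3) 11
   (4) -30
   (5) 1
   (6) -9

First: -74 + 8 = -66
Then: -66 + 57 = -9
6) -9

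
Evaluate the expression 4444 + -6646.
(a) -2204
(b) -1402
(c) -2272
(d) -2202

4444 + -6646 = -2202
d) -2202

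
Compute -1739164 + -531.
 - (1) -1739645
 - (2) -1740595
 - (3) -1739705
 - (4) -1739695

-1739164 + -531 = -1739695
4) -1739695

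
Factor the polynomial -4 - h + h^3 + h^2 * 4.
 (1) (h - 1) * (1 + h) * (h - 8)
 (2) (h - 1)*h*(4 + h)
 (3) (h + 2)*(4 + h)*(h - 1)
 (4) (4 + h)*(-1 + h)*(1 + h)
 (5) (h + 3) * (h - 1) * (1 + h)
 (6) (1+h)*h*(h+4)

We need to factor -4 - h + h^3 + h^2 * 4.
The factored form is (4 + h)*(-1 + h)*(1 + h).
4) (4 + h)*(-1 + h)*(1 + h)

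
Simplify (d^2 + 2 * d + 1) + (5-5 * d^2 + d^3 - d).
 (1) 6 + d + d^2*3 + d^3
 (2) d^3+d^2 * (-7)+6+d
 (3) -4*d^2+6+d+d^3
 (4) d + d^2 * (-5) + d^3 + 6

Adding the polynomials and combining like terms:
(d^2 + 2*d + 1) + (5 - 5*d^2 + d^3 - d)
= -4*d^2+6+d+d^3
3) -4*d^2+6+d+d^3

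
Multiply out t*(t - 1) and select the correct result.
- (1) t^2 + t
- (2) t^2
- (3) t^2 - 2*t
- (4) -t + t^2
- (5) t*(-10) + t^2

Expanding t*(t - 1):
= -t + t^2
4) -t + t^2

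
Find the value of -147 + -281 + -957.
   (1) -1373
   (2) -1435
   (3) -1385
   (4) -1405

First: -147 + -281 = -428
Then: -428 + -957 = -1385
3) -1385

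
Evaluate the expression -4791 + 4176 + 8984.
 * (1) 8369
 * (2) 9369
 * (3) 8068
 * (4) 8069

First: -4791 + 4176 = -615
Then: -615 + 8984 = 8369
1) 8369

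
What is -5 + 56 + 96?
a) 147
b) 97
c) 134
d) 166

First: -5 + 56 = 51
Then: 51 + 96 = 147
a) 147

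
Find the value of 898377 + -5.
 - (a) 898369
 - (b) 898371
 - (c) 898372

898377 + -5 = 898372
c) 898372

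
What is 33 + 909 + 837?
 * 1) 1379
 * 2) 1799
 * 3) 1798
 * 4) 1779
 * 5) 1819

First: 33 + 909 = 942
Then: 942 + 837 = 1779
4) 1779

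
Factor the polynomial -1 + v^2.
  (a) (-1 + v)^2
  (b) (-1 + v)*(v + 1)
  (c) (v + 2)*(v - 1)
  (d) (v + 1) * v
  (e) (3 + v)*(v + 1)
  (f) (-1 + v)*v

We need to factor -1 + v^2.
The factored form is (-1 + v)*(v + 1).
b) (-1 + v)*(v + 1)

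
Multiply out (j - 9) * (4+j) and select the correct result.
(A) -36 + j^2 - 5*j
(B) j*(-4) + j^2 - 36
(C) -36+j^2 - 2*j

Expanding (j - 9) * (4+j):
= -36 + j^2 - 5*j
A) -36 + j^2 - 5*j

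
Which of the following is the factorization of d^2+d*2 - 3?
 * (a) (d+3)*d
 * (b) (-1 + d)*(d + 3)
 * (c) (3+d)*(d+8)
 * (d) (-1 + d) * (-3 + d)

We need to factor d^2+d*2 - 3.
The factored form is (-1 + d)*(d + 3).
b) (-1 + d)*(d + 3)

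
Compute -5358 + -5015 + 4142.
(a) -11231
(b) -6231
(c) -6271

First: -5358 + -5015 = -10373
Then: -10373 + 4142 = -6231
b) -6231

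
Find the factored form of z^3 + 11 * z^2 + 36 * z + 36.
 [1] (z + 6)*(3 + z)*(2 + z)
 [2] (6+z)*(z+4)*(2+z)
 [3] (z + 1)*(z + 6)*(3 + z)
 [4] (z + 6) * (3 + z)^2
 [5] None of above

We need to factor z^3 + 11 * z^2 + 36 * z + 36.
The factored form is (z + 6)*(3 + z)*(2 + z).
1) (z + 6)*(3 + z)*(2 + z)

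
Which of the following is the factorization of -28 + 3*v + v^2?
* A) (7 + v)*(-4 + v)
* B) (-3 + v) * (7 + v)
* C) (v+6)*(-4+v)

We need to factor -28 + 3*v + v^2.
The factored form is (7 + v)*(-4 + v).
A) (7 + v)*(-4 + v)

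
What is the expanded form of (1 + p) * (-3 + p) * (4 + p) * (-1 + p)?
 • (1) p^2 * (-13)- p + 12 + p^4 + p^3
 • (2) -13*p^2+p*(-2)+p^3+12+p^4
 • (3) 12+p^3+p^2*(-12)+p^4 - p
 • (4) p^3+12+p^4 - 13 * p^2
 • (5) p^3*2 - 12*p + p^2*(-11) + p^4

Expanding (1 + p) * (-3 + p) * (4 + p) * (-1 + p):
= p^2 * (-13)- p + 12 + p^4 + p^3
1) p^2 * (-13)- p + 12 + p^4 + p^3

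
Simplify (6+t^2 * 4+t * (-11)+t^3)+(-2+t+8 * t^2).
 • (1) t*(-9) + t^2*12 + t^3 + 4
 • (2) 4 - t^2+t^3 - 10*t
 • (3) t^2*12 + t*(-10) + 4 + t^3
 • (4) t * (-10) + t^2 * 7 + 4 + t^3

Adding the polynomials and combining like terms:
(6 + t^2*4 + t*(-11) + t^3) + (-2 + t + 8*t^2)
= t^2*12 + t*(-10) + 4 + t^3
3) t^2*12 + t*(-10) + 4 + t^3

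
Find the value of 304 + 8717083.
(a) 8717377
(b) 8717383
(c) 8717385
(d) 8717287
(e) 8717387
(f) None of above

304 + 8717083 = 8717387
e) 8717387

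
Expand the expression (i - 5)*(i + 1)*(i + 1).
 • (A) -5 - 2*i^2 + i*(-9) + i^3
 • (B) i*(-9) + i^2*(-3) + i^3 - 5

Expanding (i - 5)*(i + 1)*(i + 1):
= i*(-9) + i^2*(-3) + i^3 - 5
B) i*(-9) + i^2*(-3) + i^3 - 5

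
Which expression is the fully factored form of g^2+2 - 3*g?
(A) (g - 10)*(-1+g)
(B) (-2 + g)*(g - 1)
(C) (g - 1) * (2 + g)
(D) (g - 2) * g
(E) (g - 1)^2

We need to factor g^2+2 - 3*g.
The factored form is (-2 + g)*(g - 1).
B) (-2 + g)*(g - 1)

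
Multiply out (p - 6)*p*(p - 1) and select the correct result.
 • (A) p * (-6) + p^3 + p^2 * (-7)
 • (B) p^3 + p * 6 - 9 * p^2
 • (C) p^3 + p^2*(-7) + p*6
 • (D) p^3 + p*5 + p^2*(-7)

Expanding (p - 6)*p*(p - 1):
= p^3 + p^2*(-7) + p*6
C) p^3 + p^2*(-7) + p*6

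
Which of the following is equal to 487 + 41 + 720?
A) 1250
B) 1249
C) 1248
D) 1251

First: 487 + 41 = 528
Then: 528 + 720 = 1248
C) 1248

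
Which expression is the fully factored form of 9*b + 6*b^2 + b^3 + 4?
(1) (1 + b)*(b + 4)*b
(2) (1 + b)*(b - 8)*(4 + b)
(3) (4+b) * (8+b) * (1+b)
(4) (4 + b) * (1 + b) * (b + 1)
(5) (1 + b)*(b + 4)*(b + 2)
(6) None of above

We need to factor 9*b + 6*b^2 + b^3 + 4.
The factored form is (4 + b) * (1 + b) * (b + 1).
4) (4 + b) * (1 + b) * (b + 1)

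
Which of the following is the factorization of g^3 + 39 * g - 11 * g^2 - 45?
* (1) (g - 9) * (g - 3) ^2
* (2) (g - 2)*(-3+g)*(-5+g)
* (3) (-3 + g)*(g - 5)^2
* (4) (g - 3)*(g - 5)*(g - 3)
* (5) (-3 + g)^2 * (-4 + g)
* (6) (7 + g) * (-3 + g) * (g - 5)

We need to factor g^3 + 39 * g - 11 * g^2 - 45.
The factored form is (g - 3)*(g - 5)*(g - 3).
4) (g - 3)*(g - 5)*(g - 3)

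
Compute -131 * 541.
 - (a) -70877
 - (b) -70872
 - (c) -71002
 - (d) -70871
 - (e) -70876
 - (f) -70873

-131 * 541 = -70871
d) -70871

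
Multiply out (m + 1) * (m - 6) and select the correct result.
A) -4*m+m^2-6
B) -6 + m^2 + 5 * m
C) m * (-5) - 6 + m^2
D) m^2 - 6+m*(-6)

Expanding (m + 1) * (m - 6):
= m * (-5) - 6 + m^2
C) m * (-5) - 6 + m^2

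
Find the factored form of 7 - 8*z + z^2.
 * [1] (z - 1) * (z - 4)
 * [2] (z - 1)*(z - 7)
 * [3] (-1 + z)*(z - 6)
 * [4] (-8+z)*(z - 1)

We need to factor 7 - 8*z + z^2.
The factored form is (z - 1)*(z - 7).
2) (z - 1)*(z - 7)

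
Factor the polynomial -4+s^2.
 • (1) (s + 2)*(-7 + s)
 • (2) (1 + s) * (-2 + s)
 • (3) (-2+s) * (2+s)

We need to factor -4+s^2.
The factored form is (-2+s) * (2+s).
3) (-2+s) * (2+s)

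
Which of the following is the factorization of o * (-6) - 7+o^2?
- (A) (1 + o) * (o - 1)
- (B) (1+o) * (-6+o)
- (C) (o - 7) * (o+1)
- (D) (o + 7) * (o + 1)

We need to factor o * (-6) - 7+o^2.
The factored form is (o - 7) * (o+1).
C) (o - 7) * (o+1)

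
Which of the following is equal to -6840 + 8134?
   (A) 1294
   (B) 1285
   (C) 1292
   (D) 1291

-6840 + 8134 = 1294
A) 1294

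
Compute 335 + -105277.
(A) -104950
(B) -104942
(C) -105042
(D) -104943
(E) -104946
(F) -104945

335 + -105277 = -104942
B) -104942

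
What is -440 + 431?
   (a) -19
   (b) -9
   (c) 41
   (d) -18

-440 + 431 = -9
b) -9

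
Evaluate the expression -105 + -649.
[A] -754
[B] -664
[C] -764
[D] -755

-105 + -649 = -754
A) -754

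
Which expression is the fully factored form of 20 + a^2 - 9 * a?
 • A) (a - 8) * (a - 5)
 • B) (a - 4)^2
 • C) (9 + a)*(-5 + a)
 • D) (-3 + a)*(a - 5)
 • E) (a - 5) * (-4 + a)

We need to factor 20 + a^2 - 9 * a.
The factored form is (a - 5) * (-4 + a).
E) (a - 5) * (-4 + a)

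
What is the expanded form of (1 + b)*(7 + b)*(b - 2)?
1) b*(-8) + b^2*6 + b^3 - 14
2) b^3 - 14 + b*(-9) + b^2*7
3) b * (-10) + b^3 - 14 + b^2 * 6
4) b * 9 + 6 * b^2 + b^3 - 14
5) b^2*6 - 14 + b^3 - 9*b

Expanding (1 + b)*(7 + b)*(b - 2):
= b^2*6 - 14 + b^3 - 9*b
5) b^2*6 - 14 + b^3 - 9*b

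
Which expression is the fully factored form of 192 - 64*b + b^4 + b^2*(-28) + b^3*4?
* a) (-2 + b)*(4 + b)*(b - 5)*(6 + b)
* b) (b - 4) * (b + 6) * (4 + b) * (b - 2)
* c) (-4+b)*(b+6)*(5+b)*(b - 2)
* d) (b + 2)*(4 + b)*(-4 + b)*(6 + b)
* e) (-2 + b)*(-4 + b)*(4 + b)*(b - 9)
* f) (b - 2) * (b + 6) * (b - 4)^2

We need to factor 192 - 64*b + b^4 + b^2*(-28) + b^3*4.
The factored form is (b - 4) * (b + 6) * (4 + b) * (b - 2).
b) (b - 4) * (b + 6) * (4 + b) * (b - 2)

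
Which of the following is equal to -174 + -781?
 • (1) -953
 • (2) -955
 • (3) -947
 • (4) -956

-174 + -781 = -955
2) -955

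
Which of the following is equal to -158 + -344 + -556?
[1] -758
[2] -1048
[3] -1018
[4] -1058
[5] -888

First: -158 + -344 = -502
Then: -502 + -556 = -1058
4) -1058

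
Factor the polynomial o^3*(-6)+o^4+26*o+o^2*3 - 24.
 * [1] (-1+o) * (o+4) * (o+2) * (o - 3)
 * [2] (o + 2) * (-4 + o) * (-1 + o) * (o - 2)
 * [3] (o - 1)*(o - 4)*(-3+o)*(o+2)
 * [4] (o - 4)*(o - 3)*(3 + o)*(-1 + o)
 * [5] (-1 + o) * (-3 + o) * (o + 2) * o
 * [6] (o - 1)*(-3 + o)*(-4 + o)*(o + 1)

We need to factor o^3*(-6)+o^4+26*o+o^2*3 - 24.
The factored form is (o - 1)*(o - 4)*(-3+o)*(o+2).
3) (o - 1)*(o - 4)*(-3+o)*(o+2)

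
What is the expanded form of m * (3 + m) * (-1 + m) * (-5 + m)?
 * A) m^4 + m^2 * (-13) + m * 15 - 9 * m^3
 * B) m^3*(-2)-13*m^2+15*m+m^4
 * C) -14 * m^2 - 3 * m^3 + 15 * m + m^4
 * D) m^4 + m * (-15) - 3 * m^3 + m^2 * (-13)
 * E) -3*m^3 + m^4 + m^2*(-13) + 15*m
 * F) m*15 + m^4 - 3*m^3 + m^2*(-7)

Expanding m * (3 + m) * (-1 + m) * (-5 + m):
= -3*m^3 + m^4 + m^2*(-13) + 15*m
E) -3*m^3 + m^4 + m^2*(-13) + 15*m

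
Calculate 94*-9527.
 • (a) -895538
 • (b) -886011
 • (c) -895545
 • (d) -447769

94 * -9527 = -895538
a) -895538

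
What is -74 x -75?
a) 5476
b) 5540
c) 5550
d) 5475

-74 * -75 = 5550
c) 5550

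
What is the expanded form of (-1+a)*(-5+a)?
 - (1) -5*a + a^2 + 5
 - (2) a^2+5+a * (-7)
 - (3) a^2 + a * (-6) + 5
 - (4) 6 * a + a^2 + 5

Expanding (-1+a)*(-5+a):
= a^2 + a * (-6) + 5
3) a^2 + a * (-6) + 5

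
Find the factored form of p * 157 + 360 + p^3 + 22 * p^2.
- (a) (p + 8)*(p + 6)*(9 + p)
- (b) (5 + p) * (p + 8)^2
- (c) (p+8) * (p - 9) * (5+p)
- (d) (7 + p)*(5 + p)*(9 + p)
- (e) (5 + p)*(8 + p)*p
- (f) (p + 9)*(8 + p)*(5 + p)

We need to factor p * 157 + 360 + p^3 + 22 * p^2.
The factored form is (p + 9)*(8 + p)*(5 + p).
f) (p + 9)*(8 + p)*(5 + p)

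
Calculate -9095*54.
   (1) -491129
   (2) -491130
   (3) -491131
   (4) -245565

-9095 * 54 = -491130
2) -491130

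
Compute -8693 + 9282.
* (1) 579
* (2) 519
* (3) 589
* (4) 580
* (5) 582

-8693 + 9282 = 589
3) 589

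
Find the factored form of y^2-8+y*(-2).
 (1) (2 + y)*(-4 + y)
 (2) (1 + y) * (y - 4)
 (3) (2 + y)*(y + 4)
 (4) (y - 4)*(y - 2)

We need to factor y^2-8+y*(-2).
The factored form is (2 + y)*(-4 + y).
1) (2 + y)*(-4 + y)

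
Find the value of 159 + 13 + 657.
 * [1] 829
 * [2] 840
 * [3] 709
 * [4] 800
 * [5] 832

First: 159 + 13 = 172
Then: 172 + 657 = 829
1) 829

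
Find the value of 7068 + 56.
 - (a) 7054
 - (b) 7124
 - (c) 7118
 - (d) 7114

7068 + 56 = 7124
b) 7124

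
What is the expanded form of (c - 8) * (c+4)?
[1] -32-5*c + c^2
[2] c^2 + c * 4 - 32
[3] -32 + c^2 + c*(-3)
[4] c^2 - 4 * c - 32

Expanding (c - 8) * (c+4):
= c^2 - 4 * c - 32
4) c^2 - 4 * c - 32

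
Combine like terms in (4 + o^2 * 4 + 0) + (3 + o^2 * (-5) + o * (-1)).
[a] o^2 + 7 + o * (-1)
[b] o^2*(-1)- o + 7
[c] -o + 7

Adding the polynomials and combining like terms:
(4 + o^2*4 + 0) + (3 + o^2*(-5) + o*(-1))
= o^2*(-1)- o + 7
b) o^2*(-1)- o + 7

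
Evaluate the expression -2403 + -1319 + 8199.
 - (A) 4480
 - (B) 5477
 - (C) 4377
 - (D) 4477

First: -2403 + -1319 = -3722
Then: -3722 + 8199 = 4477
D) 4477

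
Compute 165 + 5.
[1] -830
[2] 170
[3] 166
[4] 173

165 + 5 = 170
2) 170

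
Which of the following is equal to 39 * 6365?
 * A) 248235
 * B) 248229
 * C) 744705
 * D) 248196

39 * 6365 = 248235
A) 248235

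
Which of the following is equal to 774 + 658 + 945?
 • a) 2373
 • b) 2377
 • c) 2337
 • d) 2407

First: 774 + 658 = 1432
Then: 1432 + 945 = 2377
b) 2377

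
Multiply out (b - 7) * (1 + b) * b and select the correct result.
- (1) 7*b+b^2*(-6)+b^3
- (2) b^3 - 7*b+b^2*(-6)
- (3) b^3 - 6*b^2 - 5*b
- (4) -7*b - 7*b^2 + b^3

Expanding (b - 7) * (1 + b) * b:
= b^3 - 7*b+b^2*(-6)
2) b^3 - 7*b+b^2*(-6)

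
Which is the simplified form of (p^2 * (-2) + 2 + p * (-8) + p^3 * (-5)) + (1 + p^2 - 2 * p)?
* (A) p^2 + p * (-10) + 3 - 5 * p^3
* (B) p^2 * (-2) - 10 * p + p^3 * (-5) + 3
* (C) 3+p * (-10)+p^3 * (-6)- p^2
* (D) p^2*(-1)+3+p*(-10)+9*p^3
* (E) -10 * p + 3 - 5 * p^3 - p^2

Adding the polynomials and combining like terms:
(p^2*(-2) + 2 + p*(-8) + p^3*(-5)) + (1 + p^2 - 2*p)
= -10 * p + 3 - 5 * p^3 - p^2
E) -10 * p + 3 - 5 * p^3 - p^2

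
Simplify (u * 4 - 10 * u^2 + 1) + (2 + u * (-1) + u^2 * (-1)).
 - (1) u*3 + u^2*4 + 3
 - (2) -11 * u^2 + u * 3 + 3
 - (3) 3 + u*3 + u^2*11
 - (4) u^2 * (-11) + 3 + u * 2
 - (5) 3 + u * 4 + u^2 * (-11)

Adding the polynomials and combining like terms:
(u*4 - 10*u^2 + 1) + (2 + u*(-1) + u^2*(-1))
= -11 * u^2 + u * 3 + 3
2) -11 * u^2 + u * 3 + 3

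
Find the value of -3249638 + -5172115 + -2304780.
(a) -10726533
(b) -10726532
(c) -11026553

First: -3249638 + -5172115 = -8421753
Then: -8421753 + -2304780 = -10726533
a) -10726533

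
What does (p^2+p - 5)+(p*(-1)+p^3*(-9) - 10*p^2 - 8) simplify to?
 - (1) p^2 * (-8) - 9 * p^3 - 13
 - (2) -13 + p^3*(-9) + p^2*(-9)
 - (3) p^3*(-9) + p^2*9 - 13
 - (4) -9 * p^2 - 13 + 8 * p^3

Adding the polynomials and combining like terms:
(p^2 + p - 5) + (p*(-1) + p^3*(-9) - 10*p^2 - 8)
= -13 + p^3*(-9) + p^2*(-9)
2) -13 + p^3*(-9) + p^2*(-9)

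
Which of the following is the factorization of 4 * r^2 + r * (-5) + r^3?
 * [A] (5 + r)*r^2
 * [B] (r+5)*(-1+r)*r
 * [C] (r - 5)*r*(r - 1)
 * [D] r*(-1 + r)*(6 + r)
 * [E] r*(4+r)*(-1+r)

We need to factor 4 * r^2 + r * (-5) + r^3.
The factored form is (r+5)*(-1+r)*r.
B) (r+5)*(-1+r)*r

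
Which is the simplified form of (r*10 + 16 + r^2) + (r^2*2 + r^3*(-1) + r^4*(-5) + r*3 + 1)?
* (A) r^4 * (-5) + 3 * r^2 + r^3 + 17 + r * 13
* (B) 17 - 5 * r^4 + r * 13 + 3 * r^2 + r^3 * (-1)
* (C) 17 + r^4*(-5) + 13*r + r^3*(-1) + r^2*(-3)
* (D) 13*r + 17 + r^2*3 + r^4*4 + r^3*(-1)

Adding the polynomials and combining like terms:
(r*10 + 16 + r^2) + (r^2*2 + r^3*(-1) + r^4*(-5) + r*3 + 1)
= 17 - 5 * r^4 + r * 13 + 3 * r^2 + r^3 * (-1)
B) 17 - 5 * r^4 + r * 13 + 3 * r^2 + r^3 * (-1)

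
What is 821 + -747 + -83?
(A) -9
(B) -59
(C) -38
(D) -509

First: 821 + -747 = 74
Then: 74 + -83 = -9
A) -9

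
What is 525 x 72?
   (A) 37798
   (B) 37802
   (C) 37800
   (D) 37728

525 * 72 = 37800
C) 37800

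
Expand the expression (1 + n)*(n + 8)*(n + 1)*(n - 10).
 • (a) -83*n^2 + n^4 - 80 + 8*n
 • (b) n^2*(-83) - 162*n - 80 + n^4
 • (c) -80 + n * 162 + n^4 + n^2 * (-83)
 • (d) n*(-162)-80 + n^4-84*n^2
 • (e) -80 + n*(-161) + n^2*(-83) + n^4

Expanding (1 + n)*(n + 8)*(n + 1)*(n - 10):
= n^2*(-83) - 162*n - 80 + n^4
b) n^2*(-83) - 162*n - 80 + n^4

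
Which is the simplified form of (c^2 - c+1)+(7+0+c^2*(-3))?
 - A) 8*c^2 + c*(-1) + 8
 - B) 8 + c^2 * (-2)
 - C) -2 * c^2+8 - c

Adding the polynomials and combining like terms:
(c^2 - c + 1) + (7 + 0 + c^2*(-3))
= -2 * c^2+8 - c
C) -2 * c^2+8 - c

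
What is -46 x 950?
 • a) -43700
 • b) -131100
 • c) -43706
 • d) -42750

-46 * 950 = -43700
a) -43700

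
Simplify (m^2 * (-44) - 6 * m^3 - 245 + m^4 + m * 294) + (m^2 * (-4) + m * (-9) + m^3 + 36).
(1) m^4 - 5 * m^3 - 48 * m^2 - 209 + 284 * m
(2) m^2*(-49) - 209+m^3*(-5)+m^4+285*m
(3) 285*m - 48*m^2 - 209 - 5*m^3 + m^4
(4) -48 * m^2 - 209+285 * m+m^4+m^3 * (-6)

Adding the polynomials and combining like terms:
(m^2*(-44) - 6*m^3 - 245 + m^4 + m*294) + (m^2*(-4) + m*(-9) + m^3 + 36)
= 285*m - 48*m^2 - 209 - 5*m^3 + m^4
3) 285*m - 48*m^2 - 209 - 5*m^3 + m^4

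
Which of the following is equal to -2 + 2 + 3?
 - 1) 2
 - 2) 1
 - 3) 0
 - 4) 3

First: -2 + 2 = 0
Then: 0 + 3 = 3
4) 3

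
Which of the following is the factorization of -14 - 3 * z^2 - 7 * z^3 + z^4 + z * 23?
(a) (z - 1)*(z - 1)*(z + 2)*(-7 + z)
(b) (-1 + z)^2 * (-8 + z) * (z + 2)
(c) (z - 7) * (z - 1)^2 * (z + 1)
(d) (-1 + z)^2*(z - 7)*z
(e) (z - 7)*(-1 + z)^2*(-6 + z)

We need to factor -14 - 3 * z^2 - 7 * z^3 + z^4 + z * 23.
The factored form is (z - 1)*(z - 1)*(z + 2)*(-7 + z).
a) (z - 1)*(z - 1)*(z + 2)*(-7 + z)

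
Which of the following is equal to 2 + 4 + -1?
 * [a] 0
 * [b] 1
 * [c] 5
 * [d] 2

First: 2 + 4 = 6
Then: 6 + -1 = 5
c) 5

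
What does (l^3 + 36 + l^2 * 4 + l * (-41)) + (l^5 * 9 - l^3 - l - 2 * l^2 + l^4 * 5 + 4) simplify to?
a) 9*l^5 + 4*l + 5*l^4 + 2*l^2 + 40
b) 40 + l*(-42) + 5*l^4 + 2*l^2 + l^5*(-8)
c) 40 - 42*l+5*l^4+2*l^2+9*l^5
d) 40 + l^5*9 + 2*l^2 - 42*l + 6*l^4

Adding the polynomials and combining like terms:
(l^3 + 36 + l^2*4 + l*(-41)) + (l^5*9 - l^3 - l - 2*l^2 + l^4*5 + 4)
= 40 - 42*l+5*l^4+2*l^2+9*l^5
c) 40 - 42*l+5*l^4+2*l^2+9*l^5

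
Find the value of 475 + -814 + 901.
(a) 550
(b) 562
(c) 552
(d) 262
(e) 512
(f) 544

First: 475 + -814 = -339
Then: -339 + 901 = 562
b) 562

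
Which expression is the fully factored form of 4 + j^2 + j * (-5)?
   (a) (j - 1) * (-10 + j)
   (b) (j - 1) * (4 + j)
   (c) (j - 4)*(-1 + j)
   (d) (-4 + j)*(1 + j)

We need to factor 4 + j^2 + j * (-5).
The factored form is (j - 4)*(-1 + j).
c) (j - 4)*(-1 + j)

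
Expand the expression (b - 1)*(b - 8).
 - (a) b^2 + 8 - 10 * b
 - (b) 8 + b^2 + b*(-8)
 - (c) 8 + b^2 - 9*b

Expanding (b - 1)*(b - 8):
= 8 + b^2 - 9*b
c) 8 + b^2 - 9*b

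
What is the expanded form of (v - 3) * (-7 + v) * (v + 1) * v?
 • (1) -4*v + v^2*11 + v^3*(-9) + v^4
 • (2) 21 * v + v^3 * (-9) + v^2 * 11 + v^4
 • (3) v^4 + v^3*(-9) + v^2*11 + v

Expanding (v - 3) * (-7 + v) * (v + 1) * v:
= 21 * v + v^3 * (-9) + v^2 * 11 + v^4
2) 21 * v + v^3 * (-9) + v^2 * 11 + v^4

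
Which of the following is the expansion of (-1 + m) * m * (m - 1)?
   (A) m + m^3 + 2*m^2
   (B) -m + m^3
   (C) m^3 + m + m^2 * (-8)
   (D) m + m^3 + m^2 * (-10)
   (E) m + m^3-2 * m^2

Expanding (-1 + m) * m * (m - 1):
= m + m^3-2 * m^2
E) m + m^3-2 * m^2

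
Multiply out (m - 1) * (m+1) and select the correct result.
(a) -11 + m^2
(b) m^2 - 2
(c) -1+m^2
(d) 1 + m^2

Expanding (m - 1) * (m+1):
= -1+m^2
c) -1+m^2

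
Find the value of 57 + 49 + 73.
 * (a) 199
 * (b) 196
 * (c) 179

First: 57 + 49 = 106
Then: 106 + 73 = 179
c) 179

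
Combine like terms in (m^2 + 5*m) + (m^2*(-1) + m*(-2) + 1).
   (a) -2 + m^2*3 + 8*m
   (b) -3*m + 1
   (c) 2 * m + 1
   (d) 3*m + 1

Adding the polynomials and combining like terms:
(m^2 + 5*m) + (m^2*(-1) + m*(-2) + 1)
= 3*m + 1
d) 3*m + 1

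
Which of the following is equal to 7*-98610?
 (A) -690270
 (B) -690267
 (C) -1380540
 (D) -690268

7 * -98610 = -690270
A) -690270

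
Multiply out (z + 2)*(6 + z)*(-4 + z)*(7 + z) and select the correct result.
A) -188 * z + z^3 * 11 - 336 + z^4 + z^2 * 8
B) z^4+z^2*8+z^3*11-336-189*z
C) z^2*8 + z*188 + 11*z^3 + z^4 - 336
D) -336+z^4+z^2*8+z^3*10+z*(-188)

Expanding (z + 2)*(6 + z)*(-4 + z)*(7 + z):
= -188 * z + z^3 * 11 - 336 + z^4 + z^2 * 8
A) -188 * z + z^3 * 11 - 336 + z^4 + z^2 * 8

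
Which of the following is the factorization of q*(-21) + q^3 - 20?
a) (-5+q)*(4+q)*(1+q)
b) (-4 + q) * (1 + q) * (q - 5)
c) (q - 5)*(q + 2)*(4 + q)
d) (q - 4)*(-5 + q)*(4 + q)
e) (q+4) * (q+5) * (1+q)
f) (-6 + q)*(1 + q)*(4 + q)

We need to factor q*(-21) + q^3 - 20.
The factored form is (-5+q)*(4+q)*(1+q).
a) (-5+q)*(4+q)*(1+q)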